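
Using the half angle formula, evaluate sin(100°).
sin(100°) = √((1 - cos 200°)/2) = 0.9848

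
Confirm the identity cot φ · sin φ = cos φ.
LHS = (cos φ/sin φ) · sin φ = cos φ = RHS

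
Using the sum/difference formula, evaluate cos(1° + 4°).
cos(1° + 4°) = cos 1° cos 4° - sin 1° sin 4° = 0.9962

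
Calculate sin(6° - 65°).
sin(6° - 65°) = sin 6° cos 65° - cos 6° sin 65° = -0.8572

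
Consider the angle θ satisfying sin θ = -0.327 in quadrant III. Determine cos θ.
cos θ = ±√(1 - sin²θ) = -0.945 (negative in QIII)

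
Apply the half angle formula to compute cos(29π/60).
cos(29π/60) = √((1 + cos 29π/30)/2) = 0.05234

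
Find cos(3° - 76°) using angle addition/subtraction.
cos(3° - 76°) = cos 3° cos 76° + sin 3° sin 76° = 0.2924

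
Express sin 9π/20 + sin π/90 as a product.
sin 9π/20 + sin π/90 = 2 sin(83π/360) cos(79π/360)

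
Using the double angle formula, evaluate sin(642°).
sin(642°) = 2 sin 321° cos 321° = -0.9781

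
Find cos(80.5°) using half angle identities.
cos(80.5°) = √((1 + cos 161°)/2) = 0.165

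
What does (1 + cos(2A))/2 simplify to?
(1 + cos(2A))/2 = cos²A (using Power reduction)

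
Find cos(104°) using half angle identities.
cos(104°) = -√((1 + cos 208°)/2) = -0.2419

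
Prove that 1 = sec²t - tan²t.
RHS = 1/cos²t - sin²t/cos²t = (1 - sin²t)/cos²t = cos²t/cos²t = 1 = LHS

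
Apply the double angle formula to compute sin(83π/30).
sin(83π/30) = 2 sin 83π/60 cos 83π/60 = 0.6691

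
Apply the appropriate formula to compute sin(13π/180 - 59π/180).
sin(13π/180 - 59π/180) = sin 13π/180 cos 59π/180 - cos 13π/180 sin 59π/180 = -0.7193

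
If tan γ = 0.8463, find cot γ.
cot γ = 1/tan γ = 1.182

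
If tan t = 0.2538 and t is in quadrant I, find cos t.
cos t = 0.9693 (using tan²t + 1 = sec²t)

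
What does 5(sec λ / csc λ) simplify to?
5(sec λ / csc λ) = 5(tan λ) (using Reciprocal identities)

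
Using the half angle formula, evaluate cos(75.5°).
cos(75.5°) = √((1 + cos 151°)/2) = 0.2504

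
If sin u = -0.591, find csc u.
csc u = 1/sin u = -1.692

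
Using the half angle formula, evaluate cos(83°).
cos(83°) = √((1 + cos 166°)/2) = 0.1219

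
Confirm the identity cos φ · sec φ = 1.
LHS = cos φ · (1/cos φ) = 1 = RHS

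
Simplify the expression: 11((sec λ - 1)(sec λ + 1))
11((sec λ - 1)(sec λ + 1)) = 11(tan²λ) (using Diff. of squares)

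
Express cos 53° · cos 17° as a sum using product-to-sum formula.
cos 53° cos 17° = (1/2)[cos(53°-17°) + cos(53°+17°)]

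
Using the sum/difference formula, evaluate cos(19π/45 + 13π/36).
cos(19π/45 + 13π/36) = cos 19π/45 cos 13π/36 - sin 19π/45 sin 13π/36 = -0.7771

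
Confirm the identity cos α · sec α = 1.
LHS = cos α · (1/cos α) = 1 = RHS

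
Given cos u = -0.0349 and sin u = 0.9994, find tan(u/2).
tan(u/2) = sin u / (1 + cos u) = 1.036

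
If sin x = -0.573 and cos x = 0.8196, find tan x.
tan x = sin x / cos x = -0.6991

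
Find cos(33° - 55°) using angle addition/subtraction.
cos(33° - 55°) = cos 33° cos 55° + sin 33° sin 55° = 0.9272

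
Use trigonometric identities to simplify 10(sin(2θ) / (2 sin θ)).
10(sin(2θ) / (2 sin θ)) = 10(cos θ) (using Double angle)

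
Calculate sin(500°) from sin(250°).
sin(500°) = 2 sin 250° cos 250° = 0.6428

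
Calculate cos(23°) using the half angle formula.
cos(23°) = √((1 + cos 46°)/2) = 0.9205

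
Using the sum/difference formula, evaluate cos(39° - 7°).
cos(39° - 7°) = cos 39° cos 7° + sin 39° sin 7° = 0.848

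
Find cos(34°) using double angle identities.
cos(34°) = 2cos²17° - 1 = 0.829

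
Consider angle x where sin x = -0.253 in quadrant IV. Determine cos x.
cos x = √(1 - sin²x) = 0.9675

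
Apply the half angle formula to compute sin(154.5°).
sin(154.5°) = √((1 - cos 309°)/2) = 0.4305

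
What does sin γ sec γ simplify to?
sin γ sec γ = tan γ (using Reciprocal + quotient)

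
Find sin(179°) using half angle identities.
sin(179°) = √((1 - cos 358°)/2) = 0.01745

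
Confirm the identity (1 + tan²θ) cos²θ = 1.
LHS = sec²θ · cos²θ = (1/cos²θ) · cos²θ = 1 = RHS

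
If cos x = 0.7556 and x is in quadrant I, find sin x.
sin x = 0.655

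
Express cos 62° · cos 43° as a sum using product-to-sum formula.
cos 62° cos 43° = (1/2)[cos(62°-43°) + cos(62°+43°)]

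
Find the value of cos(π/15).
cos(π/15) = 0.9781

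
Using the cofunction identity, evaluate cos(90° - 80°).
cos(90° - 80°) = sin(80°) = 0.9848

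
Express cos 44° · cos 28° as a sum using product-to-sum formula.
cos 44° cos 28° = (1/2)[cos(44°-28°) + cos(44°+28°)]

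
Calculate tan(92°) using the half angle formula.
tan(92°) = sin 184° / (1 + cos 184°) = -28.64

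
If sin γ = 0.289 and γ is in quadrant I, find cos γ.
cos γ = 0.9573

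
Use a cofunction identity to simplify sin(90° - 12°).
sin(90° - 12°) = cos(12°)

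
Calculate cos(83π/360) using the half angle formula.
cos(83π/360) = √((1 + cos 83π/180)/2) = 0.749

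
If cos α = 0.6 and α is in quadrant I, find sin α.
sin α = 0.8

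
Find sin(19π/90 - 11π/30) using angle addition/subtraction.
sin(19π/90 - 11π/30) = sin 19π/90 cos 11π/30 - cos 19π/90 sin 11π/30 = -0.4695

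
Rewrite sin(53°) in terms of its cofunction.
sin(53°) = cos(90° - 53°) = cos(37°)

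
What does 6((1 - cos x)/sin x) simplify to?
6((1 - cos x)/sin x) = 6(tan(x/2)) (using Half angle)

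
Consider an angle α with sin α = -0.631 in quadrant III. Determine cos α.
cos α = ±√(1 - sin²α) = -0.7758 (negative in QIII)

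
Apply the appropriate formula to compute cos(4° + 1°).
cos(4° + 1°) = cos 4° cos 1° - sin 4° sin 1° = 0.9962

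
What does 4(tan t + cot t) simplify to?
4(tan t + cot t) = 4(sec t csc t) (using Quotient identities)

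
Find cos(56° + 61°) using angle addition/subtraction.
cos(56° + 61°) = cos 56° cos 61° - sin 56° sin 61° = -0.454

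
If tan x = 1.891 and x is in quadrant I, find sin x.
sin x = 0.884 (using tan²x + 1 = sec²x)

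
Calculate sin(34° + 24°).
sin(34° + 24°) = sin 34° cos 24° + cos 34° sin 24° = 0.848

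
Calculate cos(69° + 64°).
cos(69° + 64°) = cos 69° cos 64° - sin 69° sin 64° = -0.682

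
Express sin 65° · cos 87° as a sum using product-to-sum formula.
sin 65° cos 87° = (1/2)[sin(65°+87°) + sin(65°-87°)]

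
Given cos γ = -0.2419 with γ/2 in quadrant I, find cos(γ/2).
cos(γ/2) = ±√((1 + cos γ)/2); positive since γ/2 ∈ QI, so cos(γ/2) = 0.6157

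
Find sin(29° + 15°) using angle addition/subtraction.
sin(29° + 15°) = sin 29° cos 15° + cos 29° sin 15° = 0.6947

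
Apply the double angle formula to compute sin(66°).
sin(66°) = 2 sin 33° cos 33° = 0.9135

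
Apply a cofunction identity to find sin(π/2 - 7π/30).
sin(π/2 - 7π/30) = cos(7π/30) = 0.7431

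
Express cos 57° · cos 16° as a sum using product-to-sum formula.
cos 57° cos 16° = (1/2)[cos(57°-16°) + cos(57°+16°)]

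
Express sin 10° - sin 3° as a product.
sin 10° - sin 3° = 2 cos(6.5°) sin(3.5°)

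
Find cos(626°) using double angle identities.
cos(626°) = cos²313° - sin²313° = -0.06976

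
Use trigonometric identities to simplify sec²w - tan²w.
sec²w - tan²w = 1 (using Pythagorean identity)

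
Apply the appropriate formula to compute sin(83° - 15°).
sin(83° - 15°) = sin 83° cos 15° - cos 83° sin 15° = 0.9272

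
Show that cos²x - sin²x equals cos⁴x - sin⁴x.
RHS = (cos²x - sin²x)(cos²x + sin²x) = (cos²x - sin²x) · 1 = cos²x - sin²x = LHS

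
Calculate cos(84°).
cos(84°) = 0.1045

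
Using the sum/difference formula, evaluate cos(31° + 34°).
cos(31° + 34°) = cos 31° cos 34° - sin 31° sin 34° = 0.4226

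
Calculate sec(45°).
sec(45°) = √2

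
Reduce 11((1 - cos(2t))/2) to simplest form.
11((1 - cos(2t))/2) = 11(sin²t) (using Power reduction)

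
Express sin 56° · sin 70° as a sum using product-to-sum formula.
sin 56° sin 70° = (1/2)[cos(56°-70°) - cos(56°+70°)]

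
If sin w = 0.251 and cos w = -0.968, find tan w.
tan w = sin w / cos w = -0.2593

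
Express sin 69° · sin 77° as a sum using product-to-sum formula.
sin 69° sin 77° = (1/2)[cos(69°-77°) - cos(69°+77°)]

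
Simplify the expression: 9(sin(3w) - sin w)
9(sin(3w) - sin w) = 9(2 cos(2w) sin w) (using Sum-to-product)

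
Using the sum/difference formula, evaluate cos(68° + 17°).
cos(68° + 17°) = cos 68° cos 17° - sin 68° sin 17° = 0.08716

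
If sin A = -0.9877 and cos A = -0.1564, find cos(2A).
cos(2A) = cos²A - sin²A = -0.9511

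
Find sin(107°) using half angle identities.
sin(107°) = √((1 - cos 214°)/2) = 0.9563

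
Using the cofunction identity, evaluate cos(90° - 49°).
cos(90° - 49°) = sin(49°) = 0.7547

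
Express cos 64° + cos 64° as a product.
cos 64° + cos 64° = 2 cos(64°) cos(0°)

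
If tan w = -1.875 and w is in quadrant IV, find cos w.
cos w = 0.4706 (using tan²w + 1 = sec²w)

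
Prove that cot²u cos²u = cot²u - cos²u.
RHS = cos²u/sin²u - cos²u = cos²u(1/sin²u - 1) = cos²u · (1 - sin²u)/sin²u = cos²u · cos²u/sin²u = cos²u · cot²u = LHS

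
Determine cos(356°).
cos(356°) = 0.9976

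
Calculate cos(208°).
cos(208°) = -0.8829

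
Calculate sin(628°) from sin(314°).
sin(628°) = 2 sin 314° cos 314° = -0.9994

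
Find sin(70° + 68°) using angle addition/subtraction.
sin(70° + 68°) = sin 70° cos 68° + cos 70° sin 68° = 0.6691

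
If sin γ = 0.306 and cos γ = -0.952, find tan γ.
tan γ = sin γ / cos γ = -0.3214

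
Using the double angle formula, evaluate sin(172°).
sin(172°) = 2 sin 86° cos 86° = 0.1392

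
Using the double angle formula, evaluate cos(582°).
cos(582°) = cos²291° - sin²291° = -0.7431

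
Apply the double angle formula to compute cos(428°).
cos(428°) = cos²214° - sin²214° = 0.3746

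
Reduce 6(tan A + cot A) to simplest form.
6(tan A + cot A) = 6(sec A csc A) (using Quotient identities)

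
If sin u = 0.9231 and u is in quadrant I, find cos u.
cos u = 0.3846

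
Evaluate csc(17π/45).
csc(17π/45) = 1.079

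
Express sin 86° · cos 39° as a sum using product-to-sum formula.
sin 86° cos 39° = (1/2)[sin(86°+39°) + sin(86°-39°)]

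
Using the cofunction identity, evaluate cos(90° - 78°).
cos(90° - 78°) = sin(78°) = 0.9781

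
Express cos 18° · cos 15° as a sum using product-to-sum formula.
cos 18° cos 15° = (1/2)[cos(18°-15°) + cos(18°+15°)]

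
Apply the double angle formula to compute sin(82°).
sin(82°) = 2 sin 41° cos 41° = 0.9903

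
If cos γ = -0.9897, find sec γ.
sec γ = 1/cos γ = -1.01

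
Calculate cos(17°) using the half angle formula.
cos(17°) = √((1 + cos 34°)/2) = 0.9563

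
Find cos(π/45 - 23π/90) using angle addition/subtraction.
cos(π/45 - 23π/90) = cos π/45 cos 23π/90 + sin π/45 sin 23π/90 = 0.7431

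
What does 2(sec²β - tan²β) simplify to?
2(sec²β - tan²β) = 2 (using Pythagorean identity)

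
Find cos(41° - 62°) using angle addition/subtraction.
cos(41° - 62°) = cos 41° cos 62° + sin 41° sin 62° = 0.9336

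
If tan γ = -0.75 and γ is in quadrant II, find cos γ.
cos γ = -0.8 (using tan²γ + 1 = sec²γ)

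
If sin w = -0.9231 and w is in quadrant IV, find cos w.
cos w = 0.3846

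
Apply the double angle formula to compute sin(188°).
sin(188°) = 2 sin 94° cos 94° = -0.1392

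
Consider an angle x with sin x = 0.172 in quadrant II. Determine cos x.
cos x = ±√(1 - sin²x) = -0.9851 (negative in QII)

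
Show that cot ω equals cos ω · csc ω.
RHS = cos ω · (1/sin ω) = cos ω/sin ω = cot ω = LHS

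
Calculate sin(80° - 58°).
sin(80° - 58°) = sin 80° cos 58° - cos 80° sin 58° = 0.3746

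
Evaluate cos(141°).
cos(141°) = -0.7771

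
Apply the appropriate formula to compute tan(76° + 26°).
tan(76° + 26°) = (tan 76° + tan 26°)/(1 - tan 76° tan 26°) = -4.705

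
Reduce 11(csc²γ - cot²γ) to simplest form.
11(csc²γ - cot²γ) = 11 (using Pythagorean identity)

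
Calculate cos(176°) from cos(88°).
cos(176°) = cos²88° - sin²88° = -0.9976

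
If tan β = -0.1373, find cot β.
cot β = 1/tan β = -7.283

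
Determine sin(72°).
sin(72°) = 0.9511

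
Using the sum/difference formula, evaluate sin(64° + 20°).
sin(64° + 20°) = sin 64° cos 20° + cos 64° sin 20° = 0.9945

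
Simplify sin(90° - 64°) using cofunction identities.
sin(90° - 64°) = cos(64°)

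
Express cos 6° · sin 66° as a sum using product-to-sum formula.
cos 6° sin 66° = (1/2)[sin(6°+66°) - sin(6°-66°)]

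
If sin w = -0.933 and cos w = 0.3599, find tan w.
tan w = sin w / cos w = -2.592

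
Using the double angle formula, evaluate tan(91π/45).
tan(91π/45) = 2 tan 91π/90 / (1 - tan²91π/90) = 0.06993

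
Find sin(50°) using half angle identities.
sin(50°) = √((1 - cos 100°)/2) = 0.766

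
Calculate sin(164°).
sin(164°) = 0.2756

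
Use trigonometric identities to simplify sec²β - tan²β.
sec²β - tan²β = 1 (using Pythagorean identity)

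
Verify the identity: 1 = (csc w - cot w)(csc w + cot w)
RHS = csc²w - cot²w = (1 + cot²w) - cot²w = 1 = LHS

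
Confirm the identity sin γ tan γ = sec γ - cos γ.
RHS = 1/cos γ - cos γ = (1 - cos²γ)/cos γ = sin²γ/cos γ = sin γ · (sin γ/cos γ) = sin γ tan γ = LHS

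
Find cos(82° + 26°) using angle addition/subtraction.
cos(82° + 26°) = cos 82° cos 26° - sin 82° sin 26° = -0.309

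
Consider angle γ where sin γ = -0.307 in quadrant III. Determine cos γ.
cos γ = ±√(1 - sin²γ) = -0.9517 (negative in QIII)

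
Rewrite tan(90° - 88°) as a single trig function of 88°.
tan(90° - 88°) = cot(88°)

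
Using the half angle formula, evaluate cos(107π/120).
cos(107π/120) = -√((1 + cos 107π/60)/2) = -0.9426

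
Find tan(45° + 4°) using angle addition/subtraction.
tan(45° + 4°) = (tan 45° + tan 4°)/(1 - tan 45° tan 4°) = 1.15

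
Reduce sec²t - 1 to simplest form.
sec²t - 1 = tan²t (using Pythagorean identity)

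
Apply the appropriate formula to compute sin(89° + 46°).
sin(89° + 46°) = sin 89° cos 46° + cos 89° sin 46° = √2/2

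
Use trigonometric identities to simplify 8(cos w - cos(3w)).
8(cos w - cos(3w)) = 8(2 sin(2w) sin w) (using Sum-to-product)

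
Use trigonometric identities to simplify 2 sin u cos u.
2 sin u cos u = sin(2u) (using Double angle)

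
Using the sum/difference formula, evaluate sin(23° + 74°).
sin(23° + 74°) = sin 23° cos 74° + cos 23° sin 74° = 0.9925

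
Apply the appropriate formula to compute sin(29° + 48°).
sin(29° + 48°) = sin 29° cos 48° + cos 29° sin 48° = 0.9744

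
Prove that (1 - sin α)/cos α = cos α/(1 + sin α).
LHS = (1 - sin α)(1 + sin α) / (cos α(1 + sin α)) = (1 - sin²α) / (cos α(1 + sin α)) = cos²α / (cos α(1 + sin α)) = cos α/(1 + sin α) = RHS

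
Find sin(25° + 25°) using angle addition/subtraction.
sin(25° + 25°) = sin 25° cos 25° + cos 25° sin 25° = 0.766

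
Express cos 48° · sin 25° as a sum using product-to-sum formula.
cos 48° sin 25° = (1/2)[sin(48°+25°) - sin(48°-25°)]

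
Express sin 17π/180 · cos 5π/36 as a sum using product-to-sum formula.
sin 17π/180 cos 5π/36 = (1/2)[sin(17π/180+5π/36) + sin(17π/180-5π/36)]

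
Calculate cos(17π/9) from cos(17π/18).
cos(17π/9) = 1 - 2sin²17π/18 = 0.9397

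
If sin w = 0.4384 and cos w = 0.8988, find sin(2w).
sin(2w) = 2 sin w cos w = 0.7881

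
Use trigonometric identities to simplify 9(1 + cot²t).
9(1 + cot²t) = 9(csc²t) (using Pythagorean identity)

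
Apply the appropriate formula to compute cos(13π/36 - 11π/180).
cos(13π/36 - 11π/180) = cos 13π/36 cos 11π/180 + sin 13π/36 sin 11π/180 = 0.5878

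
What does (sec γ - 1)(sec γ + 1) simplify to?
(sec γ - 1)(sec γ + 1) = tan²γ (using Diff. of squares)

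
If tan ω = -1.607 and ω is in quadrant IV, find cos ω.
cos ω = 0.5283 (using tan²ω + 1 = sec²ω)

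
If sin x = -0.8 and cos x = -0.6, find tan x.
tan x = sin x / cos x = 1.333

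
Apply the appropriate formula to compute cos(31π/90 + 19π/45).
cos(31π/90 + 19π/45) = cos 31π/90 cos 19π/45 - sin 31π/90 sin 19π/45 = -0.7431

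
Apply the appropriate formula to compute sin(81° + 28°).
sin(81° + 28°) = sin 81° cos 28° + cos 81° sin 28° = 0.9455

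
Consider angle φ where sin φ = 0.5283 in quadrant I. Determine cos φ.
cos φ = √(1 - sin²φ) = 0.8491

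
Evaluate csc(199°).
csc(199°) = -3.072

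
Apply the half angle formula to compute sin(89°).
sin(89°) = √((1 - cos 178°)/2) = 0.9998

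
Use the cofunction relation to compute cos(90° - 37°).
cos(90° - 37°) = sin(37°) = 0.6018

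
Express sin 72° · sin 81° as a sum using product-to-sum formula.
sin 72° sin 81° = (1/2)[cos(72°-81°) - cos(72°+81°)]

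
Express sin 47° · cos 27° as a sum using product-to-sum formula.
sin 47° cos 27° = (1/2)[sin(47°+27°) + sin(47°-27°)]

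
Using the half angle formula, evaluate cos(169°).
cos(169°) = -√((1 + cos 338°)/2) = -0.9816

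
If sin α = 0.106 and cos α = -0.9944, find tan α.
tan α = sin α / cos α = -0.1066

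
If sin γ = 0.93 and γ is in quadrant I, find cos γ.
cos γ = 0.3676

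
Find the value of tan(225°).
tan(225°) = 1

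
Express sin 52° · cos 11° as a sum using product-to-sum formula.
sin 52° cos 11° = (1/2)[sin(52°+11°) + sin(52°-11°)]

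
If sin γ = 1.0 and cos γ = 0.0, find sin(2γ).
sin(2γ) = 2 sin γ cos γ = 0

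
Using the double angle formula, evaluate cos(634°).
cos(634°) = cos²317° - sin²317° = 0.06976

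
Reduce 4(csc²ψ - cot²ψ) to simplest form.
4(csc²ψ - cot²ψ) = 4 (using Pythagorean identity)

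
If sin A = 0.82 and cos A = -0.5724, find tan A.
tan A = sin A / cos A = -1.433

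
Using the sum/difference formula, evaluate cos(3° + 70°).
cos(3° + 70°) = cos 3° cos 70° - sin 3° sin 70° = 0.2924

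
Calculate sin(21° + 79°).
sin(21° + 79°) = sin 21° cos 79° + cos 21° sin 79° = 0.9848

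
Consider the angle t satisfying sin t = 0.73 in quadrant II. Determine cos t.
cos t = ±√(1 - sin²t) = -0.6834 (negative in QII)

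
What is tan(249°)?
tan(249°) = 2.605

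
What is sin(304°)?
sin(304°) = -0.829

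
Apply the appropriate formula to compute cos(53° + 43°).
cos(53° + 43°) = cos 53° cos 43° - sin 53° sin 43° = -0.1045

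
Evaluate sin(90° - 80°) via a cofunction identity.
sin(90° - 80°) = cos(80°) = 0.1736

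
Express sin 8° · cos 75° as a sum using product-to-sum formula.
sin 8° cos 75° = (1/2)[sin(8°+75°) + sin(8°-75°)]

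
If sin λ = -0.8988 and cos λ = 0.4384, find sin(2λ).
sin(2λ) = 2 sin λ cos λ = -0.7881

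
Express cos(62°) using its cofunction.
cos(62°) = sin(90° - 62°) = sin(28°)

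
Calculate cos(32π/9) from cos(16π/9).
cos(32π/9) = cos²16π/9 - sin²16π/9 = 0.1736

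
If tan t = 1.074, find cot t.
cot t = 1/tan t = 0.9311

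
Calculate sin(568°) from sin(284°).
sin(568°) = 2 sin 284° cos 284° = -0.4695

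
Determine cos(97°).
cos(97°) = -0.1219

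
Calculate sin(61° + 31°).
sin(61° + 31°) = sin 61° cos 31° + cos 61° sin 31° = 0.9994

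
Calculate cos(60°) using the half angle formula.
cos(60°) = √((1 + cos 120°)/2) = 1/2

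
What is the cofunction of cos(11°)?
cos(11°) = sin(90° - 11°) = sin(79°)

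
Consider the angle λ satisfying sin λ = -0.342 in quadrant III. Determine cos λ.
cos λ = ±√(1 - sin²λ) = -0.9397 (negative in QIII)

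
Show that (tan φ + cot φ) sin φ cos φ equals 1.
LHS = (sin φ/cos φ + cos φ/sin φ) sin φ cos φ = ((sin²φ + cos²φ)/(sin φ cos φ)) · sin φ cos φ = sin²φ + cos²φ = 1 = RHS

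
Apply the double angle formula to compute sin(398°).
sin(398°) = 2 sin 199° cos 199° = 0.6157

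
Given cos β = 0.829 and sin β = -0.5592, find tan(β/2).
tan(β/2) = sin β / (1 + cos β) = -0.3057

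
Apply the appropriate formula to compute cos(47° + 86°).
cos(47° + 86°) = cos 47° cos 86° - sin 47° sin 86° = -0.682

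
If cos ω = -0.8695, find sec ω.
sec ω = 1/cos ω = -1.15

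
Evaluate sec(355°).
sec(355°) = 1.004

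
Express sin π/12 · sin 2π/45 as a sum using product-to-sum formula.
sin π/12 sin 2π/45 = (1/2)[cos(π/12-2π/45) - cos(π/12+2π/45)]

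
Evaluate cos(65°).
cos(65°) = 0.4226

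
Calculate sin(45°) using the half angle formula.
sin(45°) = √((1 - cos 90°)/2) = √2/2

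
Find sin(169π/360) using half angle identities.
sin(169π/360) = √((1 - cos 169π/180)/2) = 0.9954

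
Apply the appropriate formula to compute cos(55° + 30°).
cos(55° + 30°) = cos 55° cos 30° - sin 55° sin 30° = 0.08716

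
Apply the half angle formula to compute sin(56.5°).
sin(56.5°) = √((1 - cos 113°)/2) = 0.8339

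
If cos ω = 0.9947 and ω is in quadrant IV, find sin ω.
sin ω = -0.1028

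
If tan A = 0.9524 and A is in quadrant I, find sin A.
sin A = 0.6897 (using tan²A + 1 = sec²A)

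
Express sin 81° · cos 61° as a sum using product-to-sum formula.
sin 81° cos 61° = (1/2)[sin(81°+61°) + sin(81°-61°)]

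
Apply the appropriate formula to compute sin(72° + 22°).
sin(72° + 22°) = sin 72° cos 22° + cos 72° sin 22° = 0.9976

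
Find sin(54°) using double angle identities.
sin(54°) = 2 sin 27° cos 27° = 0.809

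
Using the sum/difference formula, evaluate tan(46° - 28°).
tan(46° - 28°) = (tan 46° - tan 28°)/(1 + tan 46° tan 28°) = 0.3249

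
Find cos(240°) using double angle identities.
cos(240°) = cos²120° - sin²120° = -1/2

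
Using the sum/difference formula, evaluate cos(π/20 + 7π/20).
cos(π/20 + 7π/20) = cos π/20 cos 7π/20 - sin π/20 sin 7π/20 = 0.309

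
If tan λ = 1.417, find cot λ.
cot λ = 1/tan λ = 0.7057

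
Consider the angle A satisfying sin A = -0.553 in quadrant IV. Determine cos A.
cos A = √(1 - sin²A) = 0.8332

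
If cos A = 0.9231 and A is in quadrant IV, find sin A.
sin A = -0.3846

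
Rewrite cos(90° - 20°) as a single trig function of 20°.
cos(90° - 20°) = sin(20°)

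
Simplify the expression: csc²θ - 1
csc²θ - 1 = cot²θ (using Pythagorean identity)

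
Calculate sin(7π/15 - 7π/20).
sin(7π/15 - 7π/20) = sin 7π/15 cos 7π/20 - cos 7π/15 sin 7π/20 = 0.3584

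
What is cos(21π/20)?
cos(21π/20) = -0.9877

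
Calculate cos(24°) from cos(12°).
cos(24°) = cos²12° - sin²12° = 0.9135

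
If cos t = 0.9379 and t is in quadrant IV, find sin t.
sin t = -0.3469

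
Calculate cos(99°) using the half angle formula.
cos(99°) = -√((1 + cos 198°)/2) = -0.1564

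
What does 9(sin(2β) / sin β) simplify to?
9(sin(2β) / sin β) = 9(2 cos β) (using Double angle)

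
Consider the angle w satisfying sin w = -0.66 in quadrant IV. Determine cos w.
cos w = √(1 - sin²w) = 0.7513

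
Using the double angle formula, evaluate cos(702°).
cos(702°) = cos²351° - sin²351° = 0.9511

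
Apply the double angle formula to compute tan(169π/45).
tan(169π/45) = 2 tan 169π/90 / (1 - tan²169π/90) = -0.9657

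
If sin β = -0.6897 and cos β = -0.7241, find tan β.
tan β = sin β / cos β = 0.9525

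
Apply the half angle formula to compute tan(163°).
tan(163°) = sin 326° / (1 + cos 326°) = -0.3057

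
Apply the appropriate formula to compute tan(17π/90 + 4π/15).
tan(17π/90 + 4π/15) = (tan 17π/90 + tan 4π/15)/(1 - tan 17π/90 tan 4π/15) = 7.115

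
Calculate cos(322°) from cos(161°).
cos(322°) = cos²161° - sin²161° = 0.788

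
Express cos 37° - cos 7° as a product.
cos 37° - cos 7° = -2 sin(22°) sin(15°)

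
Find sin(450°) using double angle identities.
sin(450°) = 2 sin 225° cos 225° = 1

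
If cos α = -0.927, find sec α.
sec α = 1/cos α = -1.079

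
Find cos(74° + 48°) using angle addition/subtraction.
cos(74° + 48°) = cos 74° cos 48° - sin 74° sin 48° = -0.5299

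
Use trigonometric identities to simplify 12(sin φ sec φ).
12(sin φ sec φ) = 12(tan φ) (using Reciprocal + quotient)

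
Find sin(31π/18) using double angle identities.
sin(31π/18) = 2 sin 31π/36 cos 31π/36 = -0.766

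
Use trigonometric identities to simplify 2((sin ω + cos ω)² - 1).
2((sin ω + cos ω)² - 1) = 2(sin(2ω)) (using Pythagorean + double angle)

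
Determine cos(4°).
cos(4°) = 0.9976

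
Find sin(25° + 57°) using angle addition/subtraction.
sin(25° + 57°) = sin 25° cos 57° + cos 25° sin 57° = 0.9903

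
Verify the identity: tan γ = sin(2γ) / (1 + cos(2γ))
RHS = 2 sin γ cos γ / (2cos²γ) = sin γ/cos γ = tan γ = LHS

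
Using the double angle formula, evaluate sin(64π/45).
sin(64π/45) = 2 sin 32π/45 cos 32π/45 = -0.9703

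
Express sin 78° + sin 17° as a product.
sin 78° + sin 17° = 2 sin(47.5°) cos(30.5°)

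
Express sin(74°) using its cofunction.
sin(74°) = cos(90° - 74°) = cos(16°)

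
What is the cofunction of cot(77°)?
cot(77°) = tan(90° - 77°) = tan(13°)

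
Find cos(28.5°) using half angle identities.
cos(28.5°) = √((1 + cos 57°)/2) = 0.8788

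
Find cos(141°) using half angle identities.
cos(141°) = -√((1 + cos 282°)/2) = -0.7771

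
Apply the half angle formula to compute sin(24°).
sin(24°) = √((1 - cos 48°)/2) = 0.4067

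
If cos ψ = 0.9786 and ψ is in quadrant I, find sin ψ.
sin ψ = 0.2058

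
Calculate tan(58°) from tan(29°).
tan(58°) = 2 tan 29° / (1 - tan²29°) = 1.6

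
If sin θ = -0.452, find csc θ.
csc θ = 1/sin θ = -2.212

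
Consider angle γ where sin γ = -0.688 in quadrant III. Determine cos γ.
cos γ = ±√(1 - sin²γ) = -0.7257 (negative in QIII)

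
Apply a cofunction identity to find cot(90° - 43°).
cot(90° - 43°) = tan(43°) = 0.9325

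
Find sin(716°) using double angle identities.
sin(716°) = 2 sin 358° cos 358° = -0.06976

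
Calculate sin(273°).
sin(273°) = -0.9986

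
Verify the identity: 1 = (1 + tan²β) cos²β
RHS = sec²β · cos²β = (1/cos²β) · cos²β = 1 = LHS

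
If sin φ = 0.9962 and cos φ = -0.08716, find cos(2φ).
cos(2φ) = cos²φ - sin²φ = -0.9848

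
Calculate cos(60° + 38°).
cos(60° + 38°) = cos 60° cos 38° - sin 60° sin 38° = -0.1392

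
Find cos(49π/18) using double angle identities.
cos(49π/18) = cos²49π/36 - sin²49π/36 = -0.6428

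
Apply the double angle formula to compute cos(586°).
cos(586°) = cos²293° - sin²293° = -0.6947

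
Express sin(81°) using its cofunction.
sin(81°) = cos(90° - 81°) = cos(9°)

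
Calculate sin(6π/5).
sin(6π/5) = -0.5878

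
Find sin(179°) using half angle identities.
sin(179°) = √((1 - cos 358°)/2) = 0.01745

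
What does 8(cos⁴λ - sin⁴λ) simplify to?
8(cos⁴λ - sin⁴λ) = 8(cos(2λ)) (using Factoring + double angle)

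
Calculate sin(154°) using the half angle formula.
sin(154°) = √((1 - cos 308°)/2) = 0.4384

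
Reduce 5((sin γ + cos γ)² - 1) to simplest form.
5((sin γ + cos γ)² - 1) = 5(sin(2γ)) (using Pythagorean + double angle)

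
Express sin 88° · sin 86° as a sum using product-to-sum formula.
sin 88° sin 86° = (1/2)[cos(88°-86°) - cos(88°+86°)]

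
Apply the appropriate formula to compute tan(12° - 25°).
tan(12° - 25°) = (tan 12° - tan 25°)/(1 + tan 12° tan 25°) = -0.2309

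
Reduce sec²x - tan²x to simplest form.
sec²x - tan²x = 1 (using Pythagorean identity)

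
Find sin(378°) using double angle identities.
sin(378°) = 2 sin 189° cos 189° = 0.309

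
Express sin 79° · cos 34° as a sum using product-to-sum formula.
sin 79° cos 34° = (1/2)[sin(79°+34°) + sin(79°-34°)]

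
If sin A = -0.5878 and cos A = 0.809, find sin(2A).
sin(2A) = 2 sin A cos A = -0.9511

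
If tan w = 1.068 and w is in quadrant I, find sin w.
sin w = 0.73 (using tan²w + 1 = sec²w)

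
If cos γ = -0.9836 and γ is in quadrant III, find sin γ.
sin γ = -0.1804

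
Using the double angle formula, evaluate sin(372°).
sin(372°) = 2 sin 186° cos 186° = 0.2079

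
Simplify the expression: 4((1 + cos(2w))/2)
4((1 + cos(2w))/2) = 4(cos²w) (using Power reduction)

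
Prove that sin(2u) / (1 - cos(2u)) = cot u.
LHS = 2 sin u cos u / (2sin²u) = cos u/sin u = cot u = RHS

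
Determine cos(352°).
cos(352°) = 0.9903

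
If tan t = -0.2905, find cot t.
cot t = 1/tan t = -3.442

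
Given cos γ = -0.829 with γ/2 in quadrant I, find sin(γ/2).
sin(γ/2) = ±√((1 - cos γ)/2); positive since γ/2 ∈ QI, so sin(γ/2) = 0.9563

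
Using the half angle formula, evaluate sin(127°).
sin(127°) = √((1 - cos 254°)/2) = 0.7986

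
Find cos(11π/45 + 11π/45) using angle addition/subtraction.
cos(11π/45 + 11π/45) = cos 11π/45 cos 11π/45 - sin 11π/45 sin 11π/45 = 0.0349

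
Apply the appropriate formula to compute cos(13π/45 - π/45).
cos(13π/45 - π/45) = cos 13π/45 cos π/45 + sin 13π/45 sin π/45 = 0.6691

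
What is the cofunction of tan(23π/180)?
tan(23π/180) = cot(π/2 - 23π/180) = cot(67π/180)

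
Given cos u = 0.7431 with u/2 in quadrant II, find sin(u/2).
sin(u/2) = ±√((1 - cos u)/2); positive since u/2 ∈ QII, so sin(u/2) = 0.3584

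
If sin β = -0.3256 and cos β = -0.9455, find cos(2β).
cos(2β) = cos²β - sin²β = 0.788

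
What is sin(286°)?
sin(286°) = -0.9613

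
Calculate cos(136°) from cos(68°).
cos(136°) = cos²68° - sin²68° = -0.7193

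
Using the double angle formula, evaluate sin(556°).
sin(556°) = 2 sin 278° cos 278° = -0.2756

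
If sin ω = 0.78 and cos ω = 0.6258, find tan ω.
tan ω = sin ω / cos ω = 1.246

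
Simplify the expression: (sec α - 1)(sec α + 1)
(sec α - 1)(sec α + 1) = tan²α (using Diff. of squares)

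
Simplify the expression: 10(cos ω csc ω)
10(cos ω csc ω) = 10(cot ω) (using Reciprocal + quotient)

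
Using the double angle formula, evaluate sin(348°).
sin(348°) = 2 sin 174° cos 174° = -0.2079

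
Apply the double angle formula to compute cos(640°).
cos(640°) = cos²320° - sin²320° = 0.1736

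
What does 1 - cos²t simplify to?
1 - cos²t = sin²t (using Pythagorean identity)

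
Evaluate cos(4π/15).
cos(4π/15) = 0.6691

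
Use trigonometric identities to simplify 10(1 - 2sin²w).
10(1 - 2sin²w) = 10(cos(2w)) (using Double angle)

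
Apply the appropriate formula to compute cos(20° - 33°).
cos(20° - 33°) = cos 20° cos 33° + sin 20° sin 33° = 0.9744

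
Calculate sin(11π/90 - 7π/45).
sin(11π/90 - 7π/45) = sin 11π/90 cos 7π/45 - cos 11π/90 sin 7π/45 = -0.1045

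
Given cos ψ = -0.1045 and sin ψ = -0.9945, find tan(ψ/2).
tan(ψ/2) = sin ψ / (1 + cos ψ) = -1.111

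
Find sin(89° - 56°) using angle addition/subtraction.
sin(89° - 56°) = sin 89° cos 56° - cos 89° sin 56° = 0.5446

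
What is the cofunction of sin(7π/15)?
sin(7π/15) = cos(π/2 - 7π/15) = cos(π/30)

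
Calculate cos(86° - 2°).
cos(86° - 2°) = cos 86° cos 2° + sin 86° sin 2° = 0.1045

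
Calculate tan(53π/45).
tan(53π/45) = 0.6249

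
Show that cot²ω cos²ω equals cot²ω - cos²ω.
RHS = cos²ω/sin²ω - cos²ω = cos²ω(1/sin²ω - 1) = cos²ω · (1 - sin²ω)/sin²ω = cos²ω · cos²ω/sin²ω = cos²ω · cot²ω = LHS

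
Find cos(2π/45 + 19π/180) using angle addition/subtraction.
cos(2π/45 + 19π/180) = cos 2π/45 cos 19π/180 - sin 2π/45 sin 19π/180 = 0.891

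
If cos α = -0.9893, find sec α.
sec α = 1/cos α = -1.011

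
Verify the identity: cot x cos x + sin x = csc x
LHS = cos²x/sin x + sin x = (cos²x + sin²x)/sin x = 1/sin x = csc x = RHS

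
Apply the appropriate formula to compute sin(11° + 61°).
sin(11° + 61°) = sin 11° cos 61° + cos 11° sin 61° = 0.9511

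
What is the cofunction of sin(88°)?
sin(88°) = cos(90° - 88°) = cos(2°)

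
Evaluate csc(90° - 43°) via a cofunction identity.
csc(90° - 43°) = sec(43°) = 1.367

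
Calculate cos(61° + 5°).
cos(61° + 5°) = cos 61° cos 5° - sin 61° sin 5° = 0.4067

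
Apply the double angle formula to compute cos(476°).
cos(476°) = cos²238° - sin²238° = -0.4384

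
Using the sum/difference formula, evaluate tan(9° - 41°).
tan(9° - 41°) = (tan 9° - tan 41°)/(1 + tan 9° tan 41°) = -0.6249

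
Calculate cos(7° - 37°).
cos(7° - 37°) = cos 7° cos 37° + sin 7° sin 37° = √3/2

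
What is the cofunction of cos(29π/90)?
cos(29π/90) = sin(π/2 - 29π/90) = sin(8π/45)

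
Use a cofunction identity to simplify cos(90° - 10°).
cos(90° - 10°) = sin(10°)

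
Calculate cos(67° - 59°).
cos(67° - 59°) = cos 67° cos 59° + sin 67° sin 59° = 0.9903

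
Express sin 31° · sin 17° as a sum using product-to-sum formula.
sin 31° sin 17° = (1/2)[cos(31°-17°) - cos(31°+17°)]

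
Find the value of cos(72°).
cos(72°) = 0.309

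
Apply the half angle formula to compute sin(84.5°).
sin(84.5°) = √((1 - cos 169°)/2) = 0.9954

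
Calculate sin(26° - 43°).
sin(26° - 43°) = sin 26° cos 43° - cos 26° sin 43° = -0.2924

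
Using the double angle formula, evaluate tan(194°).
tan(194°) = 2 tan 97° / (1 - tan²97°) = 0.2493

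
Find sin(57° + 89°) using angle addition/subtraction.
sin(57° + 89°) = sin 57° cos 89° + cos 57° sin 89° = 0.5592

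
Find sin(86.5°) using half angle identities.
sin(86.5°) = √((1 - cos 173°)/2) = 0.9981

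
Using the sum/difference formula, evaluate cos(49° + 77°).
cos(49° + 77°) = cos 49° cos 77° - sin 49° sin 77° = -0.5878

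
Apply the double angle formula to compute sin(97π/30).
sin(97π/30) = 2 sin 97π/60 cos 97π/60 = -0.6691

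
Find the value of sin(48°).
sin(48°) = 0.7431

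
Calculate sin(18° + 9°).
sin(18° + 9°) = sin 18° cos 9° + cos 18° sin 9° = 0.454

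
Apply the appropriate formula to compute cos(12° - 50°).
cos(12° - 50°) = cos 12° cos 50° + sin 12° sin 50° = 0.788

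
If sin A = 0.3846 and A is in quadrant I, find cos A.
cos A = 0.9231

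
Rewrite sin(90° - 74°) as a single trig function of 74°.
sin(90° - 74°) = cos(74°)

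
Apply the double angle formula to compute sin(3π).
sin(3π) = 2 sin 3π/2 cos 3π/2 = 0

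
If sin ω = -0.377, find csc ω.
csc ω = 1/sin ω = -2.653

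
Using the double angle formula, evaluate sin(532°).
sin(532°) = 2 sin 266° cos 266° = 0.1392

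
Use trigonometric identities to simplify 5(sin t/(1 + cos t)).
5(sin t/(1 + cos t)) = 5(tan(t/2)) (using Half angle)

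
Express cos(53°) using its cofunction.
cos(53°) = sin(90° - 53°) = sin(37°)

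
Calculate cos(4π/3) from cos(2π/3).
cos(4π/3) = cos²2π/3 - sin²2π/3 = -1/2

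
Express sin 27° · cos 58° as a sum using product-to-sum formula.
sin 27° cos 58° = (1/2)[sin(27°+58°) + sin(27°-58°)]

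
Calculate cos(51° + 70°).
cos(51° + 70°) = cos 51° cos 70° - sin 51° sin 70° = -0.515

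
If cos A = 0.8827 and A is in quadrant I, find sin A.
sin A = 0.4699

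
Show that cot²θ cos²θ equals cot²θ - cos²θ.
RHS = cos²θ/sin²θ - cos²θ = cos²θ(1/sin²θ - 1) = cos²θ · (1 - sin²θ)/sin²θ = cos²θ · cos²θ/sin²θ = cos²θ · cot²θ = LHS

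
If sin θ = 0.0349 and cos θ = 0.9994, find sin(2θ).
sin(2θ) = 2 sin θ cos θ = 0.06976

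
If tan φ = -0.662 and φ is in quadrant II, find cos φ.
cos φ = -0.8338 (using tan²φ + 1 = sec²φ)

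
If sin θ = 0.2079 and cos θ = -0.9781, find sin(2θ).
sin(2θ) = 2 sin θ cos θ = -0.4067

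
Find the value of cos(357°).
cos(357°) = 0.9986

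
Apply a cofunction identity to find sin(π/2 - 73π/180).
sin(π/2 - 73π/180) = cos(73π/180) = 0.2924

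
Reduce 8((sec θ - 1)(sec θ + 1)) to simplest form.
8((sec θ - 1)(sec θ + 1)) = 8(tan²θ) (using Diff. of squares)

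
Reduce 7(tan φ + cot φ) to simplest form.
7(tan φ + cot φ) = 7(sec φ csc φ) (using Quotient identities)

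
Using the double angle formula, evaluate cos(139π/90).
cos(139π/90) = cos²139π/180 - sin²139π/180 = 0.1392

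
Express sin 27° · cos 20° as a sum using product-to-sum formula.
sin 27° cos 20° = (1/2)[sin(27°+20°) + sin(27°-20°)]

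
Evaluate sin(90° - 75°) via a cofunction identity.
sin(90° - 75°) = cos(75°) = (√6-√2)/4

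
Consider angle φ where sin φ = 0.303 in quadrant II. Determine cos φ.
cos φ = ±√(1 - sin²φ) = -0.953 (negative in QII)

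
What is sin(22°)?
sin(22°) = 0.3746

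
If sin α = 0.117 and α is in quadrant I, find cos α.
cos α = 0.9931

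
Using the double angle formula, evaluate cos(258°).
cos(258°) = cos²129° - sin²129° = -0.2079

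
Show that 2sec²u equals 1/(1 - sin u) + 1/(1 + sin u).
RHS = [(1 + sin u) + (1 - sin u)] / [(1 - sin u)(1 + sin u)] = 2/(1 - sin²u) = 2/cos²u = 2sec²u = LHS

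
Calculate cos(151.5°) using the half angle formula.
cos(151.5°) = -√((1 + cos 303°)/2) = -0.8788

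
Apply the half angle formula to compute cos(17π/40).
cos(17π/40) = √((1 + cos 17π/20)/2) = 0.2334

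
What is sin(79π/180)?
sin(79π/180) = 0.9816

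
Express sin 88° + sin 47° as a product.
sin 88° + sin 47° = 2 sin(67.5°) cos(20.5°)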